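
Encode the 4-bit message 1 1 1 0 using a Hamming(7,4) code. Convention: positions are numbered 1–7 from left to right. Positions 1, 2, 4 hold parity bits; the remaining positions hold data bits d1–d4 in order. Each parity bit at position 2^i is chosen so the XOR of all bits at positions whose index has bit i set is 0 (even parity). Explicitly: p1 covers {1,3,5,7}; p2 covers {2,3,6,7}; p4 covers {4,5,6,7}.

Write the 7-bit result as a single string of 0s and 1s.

Place data at non-parity positions: p1 p2 1 p4 1 1 0
p1 (pos 1,3,5,7): XOR of data positions = 1⊕1⊕0 = 0
p2 (pos 2,3,6,7): XOR of data positions = 1⊕1⊕0 = 0
p4 (pos 4,5,6,7): XOR of data positions = 1⊕1⊕0 = 0
Codeword: 0010110

0010110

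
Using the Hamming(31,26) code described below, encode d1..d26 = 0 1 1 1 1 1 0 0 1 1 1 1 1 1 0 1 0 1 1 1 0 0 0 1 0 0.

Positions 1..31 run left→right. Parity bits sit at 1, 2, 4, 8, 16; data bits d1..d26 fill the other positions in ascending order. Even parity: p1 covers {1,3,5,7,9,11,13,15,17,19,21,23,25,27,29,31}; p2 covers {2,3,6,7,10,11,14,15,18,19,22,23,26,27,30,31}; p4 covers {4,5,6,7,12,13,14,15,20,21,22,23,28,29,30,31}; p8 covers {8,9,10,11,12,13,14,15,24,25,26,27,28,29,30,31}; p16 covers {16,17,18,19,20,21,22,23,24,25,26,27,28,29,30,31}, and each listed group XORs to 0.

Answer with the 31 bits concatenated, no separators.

Place data at non-parity positions: p1 p2 0 p4 1 1 1 p8 1 1 0 0 1 1 1 p16 1 1 1 0 1 0 1 1 1 0 0 0 1 0 0
p1 (pos 1,3,5,7,9,11,13,15,17,19,21,23,25,27,29,31): XOR of data positions = 0⊕1⊕1⊕1⊕0⊕1⊕1⊕1⊕1⊕1⊕1⊕1⊕0⊕1⊕0 = 1
p2 (pos 2,3,6,7,10,11,14,15,18,19,22,23,26,27,30,31): XOR of data positions = 0⊕1⊕1⊕1⊕0⊕1⊕1⊕1⊕1⊕0⊕1⊕0⊕0⊕0⊕0 = 0
p4 (pos 4,5,6,7,12,13,14,15,20,21,22,23,28,29,30,31): XOR of data positions = 1⊕1⊕1⊕0⊕1⊕1⊕1⊕0⊕1⊕0⊕1⊕0⊕1⊕0⊕0 = 1
p8 (pos 8,9,10,11,12,13,14,15,24,25,26,27,28,29,30,31): XOR of data positions = 1⊕1⊕0⊕0⊕1⊕1⊕1⊕1⊕1⊕0⊕0⊕0⊕1⊕0⊕0 = 0
p16 (pos 16,17,18,19,20,21,22,23,24,25,26,27,28,29,30,31): XOR of data positions = 1⊕1⊕1⊕0⊕1⊕0⊕1⊕1⊕1⊕0⊕0⊕0⊕1⊕0⊕0 = 0
Codeword: 1001111011001110111010111000100

1001111011001110111010111000100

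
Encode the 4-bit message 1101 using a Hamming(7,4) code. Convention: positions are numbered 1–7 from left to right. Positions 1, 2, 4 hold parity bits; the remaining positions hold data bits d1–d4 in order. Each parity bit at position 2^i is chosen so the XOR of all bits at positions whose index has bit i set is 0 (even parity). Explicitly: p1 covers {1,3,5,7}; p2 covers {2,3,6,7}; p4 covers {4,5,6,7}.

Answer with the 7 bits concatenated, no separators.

1010101

Place data at non-parity positions: p1 p2 1 p4 1 0 1
p1 (pos 1,3,5,7): XOR of data positions = 1⊕1⊕1 = 1
p2 (pos 2,3,6,7): XOR of data positions = 1⊕0⊕1 = 0
p4 (pos 4,5,6,7): XOR of data positions = 1⊕0⊕1 = 0
Codeword: 1010101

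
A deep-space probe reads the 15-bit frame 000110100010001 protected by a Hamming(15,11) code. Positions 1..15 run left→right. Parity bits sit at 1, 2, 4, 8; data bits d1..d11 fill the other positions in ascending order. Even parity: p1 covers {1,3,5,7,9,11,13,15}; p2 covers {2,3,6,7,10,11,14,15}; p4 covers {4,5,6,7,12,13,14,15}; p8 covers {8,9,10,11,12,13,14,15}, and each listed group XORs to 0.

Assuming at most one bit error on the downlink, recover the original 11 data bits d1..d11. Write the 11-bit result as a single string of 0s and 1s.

01010010001

s1 (pos 1,3,5,7,9,11,13,15): 0⊕0⊕1⊕1⊕0⊕1⊕0⊕1 = 0
s2 (pos 2,3,6,7,10,11,14,15): 0⊕0⊕0⊕1⊕0⊕1⊕0⊕1 = 1
s4 (pos 4,5,6,7,12,13,14,15): 1⊕1⊕0⊕1⊕0⊕0⊕0⊕1 = 0
s8 (pos 8,9,10,11,12,13,14,15): 0⊕0⊕0⊕1⊕0⊕0⊕0⊕1 = 0
Syndrome s8…s1 = 0010 → error at position 2.
Flip position 2: 000110100010001 → 010110100010001
Read data bits from positions 3,5,6,7,9,10,11,12,13,14,15: 01010010001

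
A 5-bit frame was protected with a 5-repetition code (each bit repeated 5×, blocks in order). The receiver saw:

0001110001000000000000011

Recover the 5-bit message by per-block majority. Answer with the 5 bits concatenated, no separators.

Block 1 (00011): 2 ones → 0
Block 2 (10001): 2 ones → 0
Block 3 (00000): 0 ones → 0
Block 4 (00000): 0 ones → 0
Block 5 (00011): 2 ones → 0

00000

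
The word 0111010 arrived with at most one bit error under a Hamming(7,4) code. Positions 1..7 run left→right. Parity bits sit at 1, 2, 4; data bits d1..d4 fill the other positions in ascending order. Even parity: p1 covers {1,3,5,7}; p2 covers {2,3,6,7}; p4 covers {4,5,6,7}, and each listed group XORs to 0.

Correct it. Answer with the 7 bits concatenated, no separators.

0101010

s1 (pos 1,3,5,7): 0⊕1⊕0⊕0 = 1
s2 (pos 2,3,6,7): 1⊕1⊕1⊕0 = 1
s4 (pos 4,5,6,7): 1⊕0⊕1⊕0 = 0
Syndrome s4…s1 = 011 → error at position 3.
Flip position 3: 0111010 → 0101010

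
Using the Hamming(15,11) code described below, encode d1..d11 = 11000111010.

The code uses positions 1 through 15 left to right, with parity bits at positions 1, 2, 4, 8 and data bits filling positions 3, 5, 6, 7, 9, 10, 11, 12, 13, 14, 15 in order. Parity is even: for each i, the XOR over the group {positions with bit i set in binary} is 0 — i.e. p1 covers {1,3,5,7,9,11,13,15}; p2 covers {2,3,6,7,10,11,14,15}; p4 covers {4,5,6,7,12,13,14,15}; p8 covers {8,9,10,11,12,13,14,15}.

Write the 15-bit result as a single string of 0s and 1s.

101110000111010

Place data at non-parity positions: p1 p2 1 p4 1 0 0 p8 0 1 1 1 0 1 0
p1 (pos 1,3,5,7,9,11,13,15): XOR of data positions = 1⊕1⊕0⊕0⊕1⊕0⊕0 = 1
p2 (pos 2,3,6,7,10,11,14,15): XOR of data positions = 1⊕0⊕0⊕1⊕1⊕1⊕0 = 0
p4 (pos 4,5,6,7,12,13,14,15): XOR of data positions = 1⊕0⊕0⊕1⊕0⊕1⊕0 = 1
p8 (pos 8,9,10,11,12,13,14,15): XOR of data positions = 0⊕1⊕1⊕1⊕0⊕1⊕0 = 0
Codeword: 101110000111010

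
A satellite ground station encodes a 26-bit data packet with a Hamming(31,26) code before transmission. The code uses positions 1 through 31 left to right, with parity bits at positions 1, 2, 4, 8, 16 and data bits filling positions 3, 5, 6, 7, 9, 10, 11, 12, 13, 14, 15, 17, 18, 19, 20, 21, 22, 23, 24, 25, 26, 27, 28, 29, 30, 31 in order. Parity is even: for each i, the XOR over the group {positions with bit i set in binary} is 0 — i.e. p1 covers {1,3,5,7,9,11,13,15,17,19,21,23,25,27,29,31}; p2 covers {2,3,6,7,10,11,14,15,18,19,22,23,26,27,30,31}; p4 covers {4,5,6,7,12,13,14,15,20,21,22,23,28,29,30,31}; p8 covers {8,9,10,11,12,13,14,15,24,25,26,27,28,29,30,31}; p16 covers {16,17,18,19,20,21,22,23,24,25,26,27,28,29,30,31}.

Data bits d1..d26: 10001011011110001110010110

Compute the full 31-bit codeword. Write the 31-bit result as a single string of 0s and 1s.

0111000110110110110001110010110

Place data at non-parity positions: p1 p2 1 p4 0 0 0 p8 1 0 1 1 0 1 1 p16 1 1 0 0 0 1 1 1 0 0 1 0 1 1 0
p1 (pos 1,3,5,7,9,11,13,15,17,19,21,23,25,27,29,31): XOR of data positions = 1⊕0⊕0⊕1⊕1⊕0⊕1⊕1⊕0⊕0⊕1⊕0⊕1⊕1⊕0 = 0
p2 (pos 2,3,6,7,10,11,14,15,18,19,22,23,26,27,30,31): XOR of data positions = 1⊕0⊕0⊕0⊕1⊕1⊕1⊕1⊕0⊕1⊕1⊕0⊕1⊕1⊕0 = 1
p4 (pos 4,5,6,7,12,13,14,15,20,21,22,23,28,29,30,31): XOR of data positions = 0⊕0⊕0⊕1⊕0⊕1⊕1⊕0⊕0⊕1⊕1⊕0⊕1⊕1⊕0 = 1
p8 (pos 8,9,10,11,12,13,14,15,24,25,26,27,28,29,30,31): XOR of data positions = 1⊕0⊕1⊕1⊕0⊕1⊕1⊕1⊕0⊕0⊕1⊕0⊕1⊕1⊕0 = 1
p16 (pos 16,17,18,19,20,21,22,23,24,25,26,27,28,29,30,31): XOR of data positions = 1⊕1⊕0⊕0⊕0⊕1⊕1⊕1⊕0⊕0⊕1⊕0⊕1⊕1⊕0 = 0
Codeword: 0111000110110110110001110010110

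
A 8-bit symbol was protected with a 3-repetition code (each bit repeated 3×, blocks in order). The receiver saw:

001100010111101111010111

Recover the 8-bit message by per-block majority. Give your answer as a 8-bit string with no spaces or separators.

Block 1 (001): 1 one → 0
Block 2 (100): 1 one → 0
Block 3 (010): 1 one → 0
Block 4 (111): 3 ones → 1
Block 5 (101): 2 ones → 1
Block 6 (111): 3 ones → 1
Block 7 (010): 1 one → 0
Block 8 (111): 3 ones → 1

00011101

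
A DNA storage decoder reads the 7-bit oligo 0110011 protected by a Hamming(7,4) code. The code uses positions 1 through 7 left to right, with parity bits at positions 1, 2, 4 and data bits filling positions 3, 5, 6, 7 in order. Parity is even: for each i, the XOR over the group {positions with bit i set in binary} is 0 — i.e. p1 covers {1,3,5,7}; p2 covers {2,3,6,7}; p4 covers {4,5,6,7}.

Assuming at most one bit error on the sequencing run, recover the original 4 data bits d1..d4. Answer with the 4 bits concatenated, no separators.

1011

s1 (pos 1,3,5,7): 0⊕1⊕0⊕1 = 0
s2 (pos 2,3,6,7): 1⊕1⊕1⊕1 = 0
s4 (pos 4,5,6,7): 0⊕0⊕1⊕1 = 0
Syndrome s4…s1 = 000 → no error.
Read data bits from positions 3,5,6,7: 1011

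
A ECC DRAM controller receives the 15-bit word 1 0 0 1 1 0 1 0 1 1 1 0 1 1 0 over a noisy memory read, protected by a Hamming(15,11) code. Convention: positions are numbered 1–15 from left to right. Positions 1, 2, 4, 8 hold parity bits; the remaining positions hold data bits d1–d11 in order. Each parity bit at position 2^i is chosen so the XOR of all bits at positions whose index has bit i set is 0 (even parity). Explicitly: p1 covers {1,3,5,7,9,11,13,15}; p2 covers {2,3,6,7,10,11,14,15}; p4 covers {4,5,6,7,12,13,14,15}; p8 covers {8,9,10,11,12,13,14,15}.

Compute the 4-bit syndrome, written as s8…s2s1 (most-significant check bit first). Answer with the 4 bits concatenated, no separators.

1100

s1 (pos 1,3,5,7,9,11,13,15): 1⊕0⊕1⊕1⊕1⊕1⊕1⊕0 = 0
s2 (pos 2,3,6,7,10,11,14,15): 0⊕0⊕0⊕1⊕1⊕1⊕1⊕0 = 0
s4 (pos 4,5,6,7,12,13,14,15): 1⊕1⊕0⊕1⊕0⊕1⊕1⊕0 = 1
s8 (pos 8,9,10,11,12,13,14,15): 0⊕1⊕1⊕1⊕0⊕1⊕1⊕0 = 1
Syndrome s8…s1 = 1100 → error at position 12.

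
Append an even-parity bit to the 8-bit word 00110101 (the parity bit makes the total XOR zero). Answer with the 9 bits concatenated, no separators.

XOR of the 8 data bits: 0⊕0⊕1⊕1⊕0⊕1⊕0⊕1 = 0
Parity bit = 0 (so all 9 bits XOR to 0).

001101010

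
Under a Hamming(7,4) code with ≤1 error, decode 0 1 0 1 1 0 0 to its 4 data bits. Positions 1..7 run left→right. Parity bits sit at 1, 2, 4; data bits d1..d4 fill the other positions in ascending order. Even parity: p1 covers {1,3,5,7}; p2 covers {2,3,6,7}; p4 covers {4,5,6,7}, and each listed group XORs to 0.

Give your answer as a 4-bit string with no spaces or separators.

s1 (pos 1,3,5,7): 0⊕0⊕1⊕0 = 1
s2 (pos 2,3,6,7): 1⊕0⊕0⊕0 = 1
s4 (pos 4,5,6,7): 1⊕1⊕0⊕0 = 0
Syndrome s4…s1 = 011 → error at position 3.
Flip position 3: 0101100 → 0111100
Read data bits from positions 3,5,6,7: 1100

1100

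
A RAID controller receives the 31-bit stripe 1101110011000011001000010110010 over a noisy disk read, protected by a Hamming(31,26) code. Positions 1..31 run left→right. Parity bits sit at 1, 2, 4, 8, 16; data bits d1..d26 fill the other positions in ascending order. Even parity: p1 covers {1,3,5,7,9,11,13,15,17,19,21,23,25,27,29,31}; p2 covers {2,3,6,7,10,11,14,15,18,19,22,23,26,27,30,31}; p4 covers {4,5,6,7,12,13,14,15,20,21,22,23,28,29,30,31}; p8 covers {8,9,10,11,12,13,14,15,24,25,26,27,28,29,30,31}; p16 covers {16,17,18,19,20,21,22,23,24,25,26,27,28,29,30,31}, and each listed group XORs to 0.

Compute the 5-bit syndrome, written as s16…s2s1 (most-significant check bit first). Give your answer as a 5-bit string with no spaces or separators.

01100

s1 (pos 1,3,5,7,9,11,13,15,17,19,21,23,25,27,29,31): 1⊕0⊕1⊕0⊕1⊕0⊕0⊕1⊕0⊕1⊕0⊕0⊕0⊕1⊕0⊕0 = 0
s2 (pos 2,3,6,7,10,11,14,15,18,19,22,23,26,27,30,31): 1⊕0⊕1⊕0⊕1⊕0⊕0⊕1⊕0⊕1⊕0⊕0⊕1⊕1⊕1⊕0 = 0
s4 (pos 4,5,6,7,12,13,14,15,20,21,22,23,28,29,30,31): 1⊕1⊕1⊕0⊕0⊕0⊕0⊕1⊕0⊕0⊕0⊕0⊕0⊕0⊕1⊕0 = 1
s8 (pos 8,9,10,11,12,13,14,15,24,25,26,27,28,29,30,31): 0⊕1⊕1⊕0⊕0⊕0⊕0⊕1⊕1⊕0⊕1⊕1⊕0⊕0⊕1⊕0 = 1
s16 (pos 16,17,18,19,20,21,22,23,24,25,26,27,28,29,30,31): 1⊕0⊕0⊕1⊕0⊕0⊕0⊕0⊕1⊕0⊕1⊕1⊕0⊕0⊕1⊕0 = 0
Syndrome s16…s1 = 01100 → error at position 12.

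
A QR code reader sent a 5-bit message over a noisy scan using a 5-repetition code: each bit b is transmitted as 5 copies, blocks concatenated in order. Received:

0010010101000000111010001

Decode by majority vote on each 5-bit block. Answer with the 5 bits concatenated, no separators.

01010

Block 1 (00100): 1 one → 0
Block 2 (10101): 3 ones → 1
Block 3 (00000): 0 ones → 0
Block 4 (01110): 3 ones → 1
Block 5 (10001): 2 ones → 0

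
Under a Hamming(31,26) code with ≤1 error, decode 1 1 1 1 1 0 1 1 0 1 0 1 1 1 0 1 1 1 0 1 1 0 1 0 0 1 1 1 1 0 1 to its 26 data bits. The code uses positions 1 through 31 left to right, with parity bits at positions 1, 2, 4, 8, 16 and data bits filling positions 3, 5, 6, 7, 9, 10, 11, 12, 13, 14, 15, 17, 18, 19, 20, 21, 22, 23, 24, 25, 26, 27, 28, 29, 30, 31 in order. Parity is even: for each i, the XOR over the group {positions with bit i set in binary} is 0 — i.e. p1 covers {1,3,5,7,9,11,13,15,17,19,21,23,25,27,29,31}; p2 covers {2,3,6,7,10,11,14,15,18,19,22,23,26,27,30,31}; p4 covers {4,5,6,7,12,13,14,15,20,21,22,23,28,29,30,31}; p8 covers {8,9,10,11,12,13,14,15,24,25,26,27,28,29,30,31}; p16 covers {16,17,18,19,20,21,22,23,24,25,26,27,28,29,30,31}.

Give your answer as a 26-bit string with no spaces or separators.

11010101110010110100111101

s1 (pos 1,3,5,7,9,11,13,15,17,19,21,23,25,27,29,31): 1⊕1⊕1⊕1⊕0⊕0⊕1⊕0⊕1⊕0⊕1⊕1⊕0⊕1⊕1⊕1 = 1
s2 (pos 2,3,6,7,10,11,14,15,18,19,22,23,26,27,30,31): 1⊕1⊕0⊕1⊕1⊕0⊕1⊕0⊕1⊕0⊕0⊕1⊕1⊕1⊕0⊕1 = 0
s4 (pos 4,5,6,7,12,13,14,15,20,21,22,23,28,29,30,31): 1⊕1⊕0⊕1⊕1⊕1⊕1⊕0⊕1⊕1⊕0⊕1⊕1⊕1⊕0⊕1 = 0
s8 (pos 8,9,10,11,12,13,14,15,24,25,26,27,28,29,30,31): 1⊕0⊕1⊕0⊕1⊕1⊕1⊕0⊕0⊕0⊕1⊕1⊕1⊕1⊕0⊕1 = 0
s16 (pos 16,17,18,19,20,21,22,23,24,25,26,27,28,29,30,31): 1⊕1⊕1⊕0⊕1⊕1⊕0⊕1⊕0⊕0⊕1⊕1⊕1⊕1⊕0⊕1 = 1
Syndrome s16…s1 = 10001 → error at position 17.
Flip position 17: 1111101101011101110110100111101 → 1111101101011101010110100111101
Read data bits from positions 3,5,6,7,9,10,11,12,13,14,15,17,18,19,20,21,22,23,24,25,26,27,28,29,30,31: 11010101110010110100111101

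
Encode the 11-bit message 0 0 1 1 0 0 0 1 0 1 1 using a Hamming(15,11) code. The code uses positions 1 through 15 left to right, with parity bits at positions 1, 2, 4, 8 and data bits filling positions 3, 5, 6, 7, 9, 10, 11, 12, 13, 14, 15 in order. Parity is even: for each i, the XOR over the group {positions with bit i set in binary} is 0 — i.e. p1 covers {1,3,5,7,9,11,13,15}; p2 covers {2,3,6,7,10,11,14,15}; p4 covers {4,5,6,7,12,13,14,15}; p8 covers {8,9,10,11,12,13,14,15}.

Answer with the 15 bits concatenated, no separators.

Place data at non-parity positions: p1 p2 0 p4 0 1 1 p8 0 0 0 1 0 1 1
p1 (pos 1,3,5,7,9,11,13,15): XOR of data positions = 0⊕0⊕1⊕0⊕0⊕0⊕1 = 0
p2 (pos 2,3,6,7,10,11,14,15): XOR of data positions = 0⊕1⊕1⊕0⊕0⊕1⊕1 = 0
p4 (pos 4,5,6,7,12,13,14,15): XOR of data positions = 0⊕1⊕1⊕1⊕0⊕1⊕1 = 1
p8 (pos 8,9,10,11,12,13,14,15): XOR of data positions = 0⊕0⊕0⊕1⊕0⊕1⊕1 = 1
Codeword: 000101110001011

000101110001011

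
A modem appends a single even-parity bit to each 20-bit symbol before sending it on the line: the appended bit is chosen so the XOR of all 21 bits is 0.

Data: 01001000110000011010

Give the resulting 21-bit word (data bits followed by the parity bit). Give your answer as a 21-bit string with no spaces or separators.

XOR of the 20 data bits: 0⊕1⊕0⊕0⊕1⊕0⊕0⊕0⊕1⊕1⊕0⊕0⊕0⊕0⊕0⊕1⊕1⊕0⊕1⊕0 = 1
Parity bit = 1 (so all 21 bits XOR to 0).

010010001100000110101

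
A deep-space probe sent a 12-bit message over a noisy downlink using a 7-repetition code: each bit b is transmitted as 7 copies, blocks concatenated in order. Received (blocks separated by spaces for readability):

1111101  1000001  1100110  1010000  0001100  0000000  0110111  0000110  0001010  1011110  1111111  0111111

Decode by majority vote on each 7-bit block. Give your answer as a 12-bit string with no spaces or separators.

101000100111

Block 1 (1111101): 6 ones → 1
Block 2 (1000001): 2 ones → 0
Block 3 (1100110): 4 ones → 1
Block 4 (1010000): 2 ones → 0
Block 5 (0001100): 2 ones → 0
Block 6 (0000000): 0 ones → 0
Block 7 (0110111): 5 ones → 1
Block 8 (0000110): 2 ones → 0
Block 9 (0001010): 2 ones → 0
Block 10 (1011110): 5 ones → 1
Block 11 (1111111): 7 ones → 1
Block 12 (0111111): 6 ones → 1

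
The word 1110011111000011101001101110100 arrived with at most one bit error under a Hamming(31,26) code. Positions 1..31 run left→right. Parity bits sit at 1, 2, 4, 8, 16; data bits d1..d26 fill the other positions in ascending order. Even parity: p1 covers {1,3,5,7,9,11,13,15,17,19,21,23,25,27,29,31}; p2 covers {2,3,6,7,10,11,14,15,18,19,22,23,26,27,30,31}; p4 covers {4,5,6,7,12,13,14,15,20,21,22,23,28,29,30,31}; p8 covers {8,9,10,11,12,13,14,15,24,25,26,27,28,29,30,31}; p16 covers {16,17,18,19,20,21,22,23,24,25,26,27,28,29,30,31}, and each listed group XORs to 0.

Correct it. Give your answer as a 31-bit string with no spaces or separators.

1110011111000011100001101110100

s1 (pos 1,3,5,7,9,11,13,15,17,19,21,23,25,27,29,31): 1⊕1⊕0⊕1⊕1⊕0⊕0⊕1⊕1⊕1⊕0⊕1⊕1⊕1⊕1⊕0 = 1
s2 (pos 2,3,6,7,10,11,14,15,18,19,22,23,26,27,30,31): 1⊕1⊕1⊕1⊕1⊕0⊕0⊕1⊕0⊕1⊕1⊕1⊕1⊕1⊕0⊕0 = 1
s4 (pos 4,5,6,7,12,13,14,15,20,21,22,23,28,29,30,31): 0⊕0⊕1⊕1⊕0⊕0⊕0⊕1⊕0⊕0⊕1⊕1⊕0⊕1⊕0⊕0 = 0
s8 (pos 8,9,10,11,12,13,14,15,24,25,26,27,28,29,30,31): 1⊕1⊕1⊕0⊕0⊕0⊕0⊕1⊕0⊕1⊕1⊕1⊕0⊕1⊕0⊕0 = 0
s16 (pos 16,17,18,19,20,21,22,23,24,25,26,27,28,29,30,31): 1⊕1⊕0⊕1⊕0⊕0⊕1⊕1⊕0⊕1⊕1⊕1⊕0⊕1⊕0⊕0 = 1
Syndrome s16…s1 = 10011 → error at position 19.
Flip position 19: 1110011111000011101001101110100 → 1110011111000011100001101110100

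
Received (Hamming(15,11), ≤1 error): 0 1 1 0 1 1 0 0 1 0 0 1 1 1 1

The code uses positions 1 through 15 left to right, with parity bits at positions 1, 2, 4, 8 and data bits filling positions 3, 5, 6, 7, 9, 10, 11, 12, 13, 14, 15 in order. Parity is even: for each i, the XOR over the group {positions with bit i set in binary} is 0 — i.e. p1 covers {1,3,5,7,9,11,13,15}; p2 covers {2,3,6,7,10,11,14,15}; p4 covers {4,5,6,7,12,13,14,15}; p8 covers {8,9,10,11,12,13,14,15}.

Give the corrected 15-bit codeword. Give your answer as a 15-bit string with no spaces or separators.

s1 (pos 1,3,5,7,9,11,13,15): 0⊕1⊕1⊕0⊕1⊕0⊕1⊕1 = 1
s2 (pos 2,3,6,7,10,11,14,15): 1⊕1⊕1⊕0⊕0⊕0⊕1⊕1 = 1
s4 (pos 4,5,6,7,12,13,14,15): 0⊕1⊕1⊕0⊕1⊕1⊕1⊕1 = 0
s8 (pos 8,9,10,11,12,13,14,15): 0⊕1⊕0⊕0⊕1⊕1⊕1⊕1 = 1
Syndrome s8…s1 = 1011 → error at position 11.
Flip position 11: 011011001001111 → 011011001011111

011011001011111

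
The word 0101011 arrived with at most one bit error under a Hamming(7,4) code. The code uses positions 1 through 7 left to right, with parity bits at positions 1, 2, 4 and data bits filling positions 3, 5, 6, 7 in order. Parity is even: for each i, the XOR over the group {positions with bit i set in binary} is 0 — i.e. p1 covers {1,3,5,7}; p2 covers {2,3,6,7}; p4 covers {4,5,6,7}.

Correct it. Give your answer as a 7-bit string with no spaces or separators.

0101010

s1 (pos 1,3,5,7): 0⊕0⊕0⊕1 = 1
s2 (pos 2,3,6,7): 1⊕0⊕1⊕1 = 1
s4 (pos 4,5,6,7): 1⊕0⊕1⊕1 = 1
Syndrome s4…s1 = 111 → error at position 7.
Flip position 7: 0101011 → 0101010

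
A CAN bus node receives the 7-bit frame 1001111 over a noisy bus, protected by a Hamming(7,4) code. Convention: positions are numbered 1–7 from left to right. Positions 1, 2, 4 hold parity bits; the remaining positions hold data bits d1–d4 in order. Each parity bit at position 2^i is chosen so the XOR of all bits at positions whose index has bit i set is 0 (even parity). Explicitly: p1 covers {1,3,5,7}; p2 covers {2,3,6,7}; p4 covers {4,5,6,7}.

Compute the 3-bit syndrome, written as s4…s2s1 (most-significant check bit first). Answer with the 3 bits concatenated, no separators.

s1 (pos 1,3,5,7): 1⊕0⊕1⊕1 = 1
s2 (pos 2,3,6,7): 0⊕0⊕1⊕1 = 0
s4 (pos 4,5,6,7): 1⊕1⊕1⊕1 = 0
Syndrome s4…s1 = 001 → error at position 1.

001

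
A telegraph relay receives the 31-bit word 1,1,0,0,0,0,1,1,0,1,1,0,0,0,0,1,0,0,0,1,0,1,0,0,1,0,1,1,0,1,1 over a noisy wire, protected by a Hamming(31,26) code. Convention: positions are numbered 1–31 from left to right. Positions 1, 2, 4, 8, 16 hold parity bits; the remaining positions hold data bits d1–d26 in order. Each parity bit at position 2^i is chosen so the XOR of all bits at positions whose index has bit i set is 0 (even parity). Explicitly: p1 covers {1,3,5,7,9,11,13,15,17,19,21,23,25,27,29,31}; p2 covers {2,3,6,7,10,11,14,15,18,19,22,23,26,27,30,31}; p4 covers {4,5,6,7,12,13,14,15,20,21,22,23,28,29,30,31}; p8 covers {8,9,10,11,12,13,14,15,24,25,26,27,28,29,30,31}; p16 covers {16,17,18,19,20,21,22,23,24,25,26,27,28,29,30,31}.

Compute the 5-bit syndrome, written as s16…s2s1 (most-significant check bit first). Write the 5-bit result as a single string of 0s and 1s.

00000

s1 (pos 1,3,5,7,9,11,13,15,17,19,21,23,25,27,29,31): 1⊕0⊕0⊕1⊕0⊕1⊕0⊕0⊕0⊕0⊕0⊕0⊕1⊕1⊕0⊕1 = 0
s2 (pos 2,3,6,7,10,11,14,15,18,19,22,23,26,27,30,31): 1⊕0⊕0⊕1⊕1⊕1⊕0⊕0⊕0⊕0⊕1⊕0⊕0⊕1⊕1⊕1 = 0
s4 (pos 4,5,6,7,12,13,14,15,20,21,22,23,28,29,30,31): 0⊕0⊕0⊕1⊕0⊕0⊕0⊕0⊕1⊕0⊕1⊕0⊕1⊕0⊕1⊕1 = 0
s8 (pos 8,9,10,11,12,13,14,15,24,25,26,27,28,29,30,31): 1⊕0⊕1⊕1⊕0⊕0⊕0⊕0⊕0⊕1⊕0⊕1⊕1⊕0⊕1⊕1 = 0
s16 (pos 16,17,18,19,20,21,22,23,24,25,26,27,28,29,30,31): 1⊕0⊕0⊕0⊕1⊕0⊕1⊕0⊕0⊕1⊕0⊕1⊕1⊕0⊕1⊕1 = 0
Syndrome s16…s1 = 00000 → no error.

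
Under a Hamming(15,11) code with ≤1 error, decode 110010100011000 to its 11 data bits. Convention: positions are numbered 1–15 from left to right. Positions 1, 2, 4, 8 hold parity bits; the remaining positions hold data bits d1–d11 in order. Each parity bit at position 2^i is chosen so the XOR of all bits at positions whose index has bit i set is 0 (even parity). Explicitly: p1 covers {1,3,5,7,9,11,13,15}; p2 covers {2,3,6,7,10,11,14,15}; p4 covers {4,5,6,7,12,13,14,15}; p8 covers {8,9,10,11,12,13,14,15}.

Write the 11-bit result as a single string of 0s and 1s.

01110011000

s1 (pos 1,3,5,7,9,11,13,15): 1⊕0⊕1⊕1⊕0⊕1⊕0⊕0 = 0
s2 (pos 2,3,6,7,10,11,14,15): 1⊕0⊕0⊕1⊕0⊕1⊕0⊕0 = 1
s4 (pos 4,5,6,7,12,13,14,15): 0⊕1⊕0⊕1⊕1⊕0⊕0⊕0 = 1
s8 (pos 8,9,10,11,12,13,14,15): 0⊕0⊕0⊕1⊕1⊕0⊕0⊕0 = 0
Syndrome s8…s1 = 0110 → error at position 6.
Flip position 6: 110010100011000 → 110011100011000
Read data bits from positions 3,5,6,7,9,10,11,12,13,14,15: 01110011000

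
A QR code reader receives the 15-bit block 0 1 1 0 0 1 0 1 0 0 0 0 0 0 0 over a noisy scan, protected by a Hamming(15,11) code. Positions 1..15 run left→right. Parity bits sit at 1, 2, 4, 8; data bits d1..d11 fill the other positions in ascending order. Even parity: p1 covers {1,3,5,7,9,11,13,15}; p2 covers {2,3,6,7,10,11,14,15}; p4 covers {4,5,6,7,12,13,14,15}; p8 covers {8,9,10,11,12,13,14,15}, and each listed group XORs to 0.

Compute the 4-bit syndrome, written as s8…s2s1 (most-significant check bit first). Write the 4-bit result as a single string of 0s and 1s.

1111

s1 (pos 1,3,5,7,9,11,13,15): 0⊕1⊕0⊕0⊕0⊕0⊕0⊕0 = 1
s2 (pos 2,3,6,7,10,11,14,15): 1⊕1⊕1⊕0⊕0⊕0⊕0⊕0 = 1
s4 (pos 4,5,6,7,12,13,14,15): 0⊕0⊕1⊕0⊕0⊕0⊕0⊕0 = 1
s8 (pos 8,9,10,11,12,13,14,15): 1⊕0⊕0⊕0⊕0⊕0⊕0⊕0 = 1
Syndrome s8…s1 = 1111 → error at position 15.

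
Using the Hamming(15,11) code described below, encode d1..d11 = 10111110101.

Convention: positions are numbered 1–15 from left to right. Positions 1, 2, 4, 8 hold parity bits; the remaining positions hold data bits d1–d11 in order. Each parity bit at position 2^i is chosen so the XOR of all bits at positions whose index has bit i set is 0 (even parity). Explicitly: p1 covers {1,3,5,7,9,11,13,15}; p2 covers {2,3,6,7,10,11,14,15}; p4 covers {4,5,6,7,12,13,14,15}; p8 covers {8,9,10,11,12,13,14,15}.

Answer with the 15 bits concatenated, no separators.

001001111110101

Place data at non-parity positions: p1 p2 1 p4 0 1 1 p8 1 1 1 0 1 0 1
p1 (pos 1,3,5,7,9,11,13,15): XOR of data positions = 1⊕0⊕1⊕1⊕1⊕1⊕1 = 0
p2 (pos 2,3,6,7,10,11,14,15): XOR of data positions = 1⊕1⊕1⊕1⊕1⊕0⊕1 = 0
p4 (pos 4,5,6,7,12,13,14,15): XOR of data positions = 0⊕1⊕1⊕0⊕1⊕0⊕1 = 0
p8 (pos 8,9,10,11,12,13,14,15): XOR of data positions = 1⊕1⊕1⊕0⊕1⊕0⊕1 = 1
Codeword: 001001111110101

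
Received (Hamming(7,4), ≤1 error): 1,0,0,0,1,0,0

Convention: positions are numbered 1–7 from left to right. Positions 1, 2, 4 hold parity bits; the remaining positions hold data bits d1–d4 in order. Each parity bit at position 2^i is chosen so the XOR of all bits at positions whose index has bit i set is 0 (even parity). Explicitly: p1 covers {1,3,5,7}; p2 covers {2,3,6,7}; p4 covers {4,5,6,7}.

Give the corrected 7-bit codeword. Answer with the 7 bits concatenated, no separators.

s1 (pos 1,3,5,7): 1⊕0⊕1⊕0 = 0
s2 (pos 2,3,6,7): 0⊕0⊕0⊕0 = 0
s4 (pos 4,5,6,7): 0⊕1⊕0⊕0 = 1
Syndrome s4…s1 = 100 → error at position 4.
Flip position 4: 1000100 → 1001100

1001100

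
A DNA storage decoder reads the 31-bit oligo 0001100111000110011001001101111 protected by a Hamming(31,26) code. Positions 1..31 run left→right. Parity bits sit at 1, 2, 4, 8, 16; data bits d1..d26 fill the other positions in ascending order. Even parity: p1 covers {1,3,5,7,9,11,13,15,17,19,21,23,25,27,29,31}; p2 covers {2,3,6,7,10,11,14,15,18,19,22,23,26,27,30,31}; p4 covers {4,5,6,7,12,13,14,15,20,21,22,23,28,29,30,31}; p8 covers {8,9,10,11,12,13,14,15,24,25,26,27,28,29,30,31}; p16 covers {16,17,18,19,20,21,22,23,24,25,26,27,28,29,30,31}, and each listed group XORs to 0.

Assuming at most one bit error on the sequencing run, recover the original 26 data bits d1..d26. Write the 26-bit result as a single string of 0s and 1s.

s1 (pos 1,3,5,7,9,11,13,15,17,19,21,23,25,27,29,31): 0⊕0⊕1⊕0⊕1⊕0⊕0⊕1⊕0⊕1⊕0⊕0⊕1⊕0⊕1⊕1 = 1
s2 (pos 2,3,6,7,10,11,14,15,18,19,22,23,26,27,30,31): 0⊕0⊕0⊕0⊕1⊕0⊕1⊕1⊕1⊕1⊕1⊕0⊕1⊕0⊕1⊕1 = 1
s4 (pos 4,5,6,7,12,13,14,15,20,21,22,23,28,29,30,31): 1⊕1⊕0⊕0⊕0⊕0⊕1⊕1⊕0⊕0⊕1⊕0⊕1⊕1⊕1⊕1 = 1
s8 (pos 8,9,10,11,12,13,14,15,24,25,26,27,28,29,30,31): 1⊕1⊕1⊕0⊕0⊕0⊕1⊕1⊕0⊕1⊕1⊕0⊕1⊕1⊕1⊕1 = 1
s16 (pos 16,17,18,19,20,21,22,23,24,25,26,27,28,29,30,31): 0⊕0⊕1⊕1⊕0⊕0⊕1⊕0⊕0⊕1⊕1⊕0⊕1⊕1⊕1⊕1 = 1
Syndrome s16…s1 = 11111 → error at position 31.
Flip position 31: 0001100111000110011001001101111 → 0001100111000110011001001101110
Read data bits from positions 3,5,6,7,9,10,11,12,13,14,15,17,18,19,20,21,22,23,24,25,26,27,28,29,30,31: 01001100011011001001101110

01001100011011001001101110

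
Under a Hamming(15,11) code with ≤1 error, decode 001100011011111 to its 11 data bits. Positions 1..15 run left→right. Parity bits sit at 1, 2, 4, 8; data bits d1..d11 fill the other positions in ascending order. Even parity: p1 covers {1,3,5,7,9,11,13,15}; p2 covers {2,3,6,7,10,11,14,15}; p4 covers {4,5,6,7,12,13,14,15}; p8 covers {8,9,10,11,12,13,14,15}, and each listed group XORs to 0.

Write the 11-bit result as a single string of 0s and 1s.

s1 (pos 1,3,5,7,9,11,13,15): 0⊕1⊕0⊕0⊕1⊕1⊕1⊕1 = 1
s2 (pos 2,3,6,7,10,11,14,15): 0⊕1⊕0⊕0⊕0⊕1⊕1⊕1 = 0
s4 (pos 4,5,6,7,12,13,14,15): 1⊕0⊕0⊕0⊕1⊕1⊕1⊕1 = 1
s8 (pos 8,9,10,11,12,13,14,15): 1⊕1⊕0⊕1⊕1⊕1⊕1⊕1 = 1
Syndrome s8…s1 = 1101 → error at position 13.
Flip position 13: 001100011011111 → 001100011011011
Read data bits from positions 3,5,6,7,9,10,11,12,13,14,15: 10001011011

10001011011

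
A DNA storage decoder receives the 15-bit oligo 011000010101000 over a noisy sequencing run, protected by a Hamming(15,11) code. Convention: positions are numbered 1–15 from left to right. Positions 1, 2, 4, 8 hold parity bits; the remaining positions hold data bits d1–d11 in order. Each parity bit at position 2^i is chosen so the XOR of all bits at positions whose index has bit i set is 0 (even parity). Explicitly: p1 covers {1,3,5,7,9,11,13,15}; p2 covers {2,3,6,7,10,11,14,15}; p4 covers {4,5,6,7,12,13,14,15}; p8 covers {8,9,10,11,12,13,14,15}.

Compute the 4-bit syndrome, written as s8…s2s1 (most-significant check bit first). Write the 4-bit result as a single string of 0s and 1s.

s1 (pos 1,3,5,7,9,11,13,15): 0⊕1⊕0⊕0⊕0⊕0⊕0⊕0 = 1
s2 (pos 2,3,6,7,10,11,14,15): 1⊕1⊕0⊕0⊕1⊕0⊕0⊕0 = 1
s4 (pos 4,5,6,7,12,13,14,15): 0⊕0⊕0⊕0⊕1⊕0⊕0⊕0 = 1
s8 (pos 8,9,10,11,12,13,14,15): 1⊕0⊕1⊕0⊕1⊕0⊕0⊕0 = 1
Syndrome s8…s1 = 1111 → error at position 15.

1111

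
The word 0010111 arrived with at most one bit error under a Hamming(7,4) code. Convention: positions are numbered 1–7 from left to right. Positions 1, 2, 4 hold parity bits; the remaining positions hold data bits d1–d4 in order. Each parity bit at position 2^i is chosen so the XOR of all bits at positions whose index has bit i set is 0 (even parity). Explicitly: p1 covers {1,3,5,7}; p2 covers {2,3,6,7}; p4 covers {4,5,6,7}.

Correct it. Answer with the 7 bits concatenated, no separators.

0010110

s1 (pos 1,3,5,7): 0⊕1⊕1⊕1 = 1
s2 (pos 2,3,6,7): 0⊕1⊕1⊕1 = 1
s4 (pos 4,5,6,7): 0⊕1⊕1⊕1 = 1
Syndrome s4…s1 = 111 → error at position 7.
Flip position 7: 0010111 → 0010110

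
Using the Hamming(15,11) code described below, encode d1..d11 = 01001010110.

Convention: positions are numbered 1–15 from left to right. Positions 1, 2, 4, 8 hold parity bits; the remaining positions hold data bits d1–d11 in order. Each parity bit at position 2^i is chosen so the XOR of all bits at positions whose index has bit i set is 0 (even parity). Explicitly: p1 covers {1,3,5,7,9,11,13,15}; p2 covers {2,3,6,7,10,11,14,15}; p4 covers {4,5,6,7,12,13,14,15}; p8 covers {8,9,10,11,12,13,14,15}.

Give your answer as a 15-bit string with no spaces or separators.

000110001010110

Place data at non-parity positions: p1 p2 0 p4 1 0 0 p8 1 0 1 0 1 1 0
p1 (pos 1,3,5,7,9,11,13,15): XOR of data positions = 0⊕1⊕0⊕1⊕1⊕1⊕0 = 0
p2 (pos 2,3,6,7,10,11,14,15): XOR of data positions = 0⊕0⊕0⊕0⊕1⊕1⊕0 = 0
p4 (pos 4,5,6,7,12,13,14,15): XOR of data positions = 1⊕0⊕0⊕0⊕1⊕1⊕0 = 1
p8 (pos 8,9,10,11,12,13,14,15): XOR of data positions = 1⊕0⊕1⊕0⊕1⊕1⊕0 = 0
Codeword: 000110001010110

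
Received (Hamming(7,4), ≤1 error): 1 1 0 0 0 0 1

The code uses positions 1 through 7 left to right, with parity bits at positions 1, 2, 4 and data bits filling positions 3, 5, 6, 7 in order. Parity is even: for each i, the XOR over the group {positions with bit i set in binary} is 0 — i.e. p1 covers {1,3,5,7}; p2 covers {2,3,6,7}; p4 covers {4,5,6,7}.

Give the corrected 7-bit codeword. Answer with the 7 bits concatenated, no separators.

1101001

s1 (pos 1,3,5,7): 1⊕0⊕0⊕1 = 0
s2 (pos 2,3,6,7): 1⊕0⊕0⊕1 = 0
s4 (pos 4,5,6,7): 0⊕0⊕0⊕1 = 1
Syndrome s4…s1 = 100 → error at position 4.
Flip position 4: 1100001 → 1101001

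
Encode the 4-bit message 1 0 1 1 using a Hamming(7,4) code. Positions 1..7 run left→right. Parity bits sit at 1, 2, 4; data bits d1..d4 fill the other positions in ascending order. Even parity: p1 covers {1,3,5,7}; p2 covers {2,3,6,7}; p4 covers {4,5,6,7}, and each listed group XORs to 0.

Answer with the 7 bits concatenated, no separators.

Place data at non-parity positions: p1 p2 1 p4 0 1 1
p1 (pos 1,3,5,7): XOR of data positions = 1⊕0⊕1 = 0
p2 (pos 2,3,6,7): XOR of data positions = 1⊕1⊕1 = 1
p4 (pos 4,5,6,7): XOR of data positions = 0⊕1⊕1 = 0
Codeword: 0110011

0110011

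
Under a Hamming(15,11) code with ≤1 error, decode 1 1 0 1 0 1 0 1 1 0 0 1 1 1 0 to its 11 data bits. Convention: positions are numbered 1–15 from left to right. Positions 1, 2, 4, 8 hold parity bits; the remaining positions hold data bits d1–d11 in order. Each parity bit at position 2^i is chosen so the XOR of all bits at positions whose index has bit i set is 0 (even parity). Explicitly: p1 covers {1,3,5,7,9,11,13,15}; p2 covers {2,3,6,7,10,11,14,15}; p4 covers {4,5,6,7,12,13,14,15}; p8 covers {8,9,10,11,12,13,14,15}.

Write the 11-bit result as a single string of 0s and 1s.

00101001111

s1 (pos 1,3,5,7,9,11,13,15): 1⊕0⊕0⊕0⊕1⊕0⊕1⊕0 = 1
s2 (pos 2,3,6,7,10,11,14,15): 1⊕0⊕1⊕0⊕0⊕0⊕1⊕0 = 1
s4 (pos 4,5,6,7,12,13,14,15): 1⊕0⊕1⊕0⊕1⊕1⊕1⊕0 = 1
s8 (pos 8,9,10,11,12,13,14,15): 1⊕1⊕0⊕0⊕1⊕1⊕1⊕0 = 1
Syndrome s8…s1 = 1111 → error at position 15.
Flip position 15: 110101011001110 → 110101011001111
Read data bits from positions 3,5,6,7,9,10,11,12,13,14,15: 00101001111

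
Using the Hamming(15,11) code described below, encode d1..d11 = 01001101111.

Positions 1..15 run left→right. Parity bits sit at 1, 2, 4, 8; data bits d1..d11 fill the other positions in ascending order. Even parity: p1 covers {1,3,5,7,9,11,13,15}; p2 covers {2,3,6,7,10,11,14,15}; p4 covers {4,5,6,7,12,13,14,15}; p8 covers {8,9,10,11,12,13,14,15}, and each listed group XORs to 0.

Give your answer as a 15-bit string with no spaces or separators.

010110001101111

Place data at non-parity positions: p1 p2 0 p4 1 0 0 p8 1 1 0 1 1 1 1
p1 (pos 1,3,5,7,9,11,13,15): XOR of data positions = 0⊕1⊕0⊕1⊕0⊕1⊕1 = 0
p2 (pos 2,3,6,7,10,11,14,15): XOR of data positions = 0⊕0⊕0⊕1⊕0⊕1⊕1 = 1
p4 (pos 4,5,6,7,12,13,14,15): XOR of data positions = 1⊕0⊕0⊕1⊕1⊕1⊕1 = 1
p8 (pos 8,9,10,11,12,13,14,15): XOR of data positions = 1⊕1⊕0⊕1⊕1⊕1⊕1 = 0
Codeword: 010110001101111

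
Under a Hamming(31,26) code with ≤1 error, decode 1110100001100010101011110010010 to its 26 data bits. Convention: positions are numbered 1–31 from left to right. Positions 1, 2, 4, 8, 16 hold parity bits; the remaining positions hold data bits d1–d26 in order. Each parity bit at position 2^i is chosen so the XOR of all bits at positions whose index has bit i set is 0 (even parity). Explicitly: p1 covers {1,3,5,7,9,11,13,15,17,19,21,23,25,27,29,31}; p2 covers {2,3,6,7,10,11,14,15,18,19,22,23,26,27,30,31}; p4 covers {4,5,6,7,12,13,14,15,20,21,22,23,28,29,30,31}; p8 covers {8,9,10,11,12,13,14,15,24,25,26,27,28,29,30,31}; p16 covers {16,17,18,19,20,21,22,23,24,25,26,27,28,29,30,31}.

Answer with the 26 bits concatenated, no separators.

11000110001101011110010010

s1 (pos 1,3,5,7,9,11,13,15,17,19,21,23,25,27,29,31): 1⊕1⊕1⊕0⊕0⊕1⊕0⊕1⊕1⊕1⊕1⊕1⊕0⊕1⊕0⊕0 = 0
s2 (pos 2,3,6,7,10,11,14,15,18,19,22,23,26,27,30,31): 1⊕1⊕0⊕0⊕1⊕1⊕0⊕1⊕0⊕1⊕1⊕1⊕0⊕1⊕1⊕0 = 0
s4 (pos 4,5,6,7,12,13,14,15,20,21,22,23,28,29,30,31): 0⊕1⊕0⊕0⊕0⊕0⊕0⊕1⊕0⊕1⊕1⊕1⊕0⊕0⊕1⊕0 = 0
s8 (pos 8,9,10,11,12,13,14,15,24,25,26,27,28,29,30,31): 0⊕0⊕1⊕1⊕0⊕0⊕0⊕1⊕1⊕0⊕0⊕1⊕0⊕0⊕1⊕0 = 0
s16 (pos 16,17,18,19,20,21,22,23,24,25,26,27,28,29,30,31): 0⊕1⊕0⊕1⊕0⊕1⊕1⊕1⊕1⊕0⊕0⊕1⊕0⊕0⊕1⊕0 = 0
Syndrome s16…s1 = 00000 → no error.
Read data bits from positions 3,5,6,7,9,10,11,12,13,14,15,17,18,19,20,21,22,23,24,25,26,27,28,29,30,31: 11000110001101011110010010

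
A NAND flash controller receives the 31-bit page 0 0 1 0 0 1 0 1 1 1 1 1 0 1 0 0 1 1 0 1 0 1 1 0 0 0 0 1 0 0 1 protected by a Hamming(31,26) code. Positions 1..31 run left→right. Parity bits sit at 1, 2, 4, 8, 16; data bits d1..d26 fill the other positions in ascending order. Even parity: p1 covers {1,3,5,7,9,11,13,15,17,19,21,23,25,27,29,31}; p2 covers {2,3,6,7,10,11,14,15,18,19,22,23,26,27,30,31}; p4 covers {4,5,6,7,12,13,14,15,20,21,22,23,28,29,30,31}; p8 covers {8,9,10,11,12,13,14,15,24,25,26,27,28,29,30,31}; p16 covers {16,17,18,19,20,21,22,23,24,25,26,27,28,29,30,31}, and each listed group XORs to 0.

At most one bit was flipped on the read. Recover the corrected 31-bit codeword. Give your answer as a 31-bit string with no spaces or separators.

s1 (pos 1,3,5,7,9,11,13,15,17,19,21,23,25,27,29,31): 0⊕1⊕0⊕0⊕1⊕1⊕0⊕0⊕1⊕0⊕0⊕1⊕0⊕0⊕0⊕1 = 0
s2 (pos 2,3,6,7,10,11,14,15,18,19,22,23,26,27,30,31): 0⊕1⊕1⊕0⊕1⊕1⊕1⊕0⊕1⊕0⊕1⊕1⊕0⊕0⊕0⊕1 = 1
s4 (pos 4,5,6,7,12,13,14,15,20,21,22,23,28,29,30,31): 0⊕0⊕1⊕0⊕1⊕0⊕1⊕0⊕1⊕0⊕1⊕1⊕1⊕0⊕0⊕1 = 0
s8 (pos 8,9,10,11,12,13,14,15,24,25,26,27,28,29,30,31): 1⊕1⊕1⊕1⊕1⊕0⊕1⊕0⊕0⊕0⊕0⊕0⊕1⊕0⊕0⊕1 = 0
s16 (pos 16,17,18,19,20,21,22,23,24,25,26,27,28,29,30,31): 0⊕1⊕1⊕0⊕1⊕0⊕1⊕1⊕0⊕0⊕0⊕0⊕1⊕0⊕0⊕1 = 1
Syndrome s16…s1 = 10010 → error at position 18.
Flip position 18: 0010010111110100110101100001001 → 0010010111110100100101100001001

0010010111110100100101100001001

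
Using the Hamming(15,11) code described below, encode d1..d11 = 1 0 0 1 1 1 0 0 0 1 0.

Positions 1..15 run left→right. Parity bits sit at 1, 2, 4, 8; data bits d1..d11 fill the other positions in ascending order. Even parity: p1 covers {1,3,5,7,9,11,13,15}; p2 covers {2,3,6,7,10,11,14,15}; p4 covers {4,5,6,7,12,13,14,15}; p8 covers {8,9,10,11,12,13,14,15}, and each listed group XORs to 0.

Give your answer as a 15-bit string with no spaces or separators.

101000111100010

Place data at non-parity positions: p1 p2 1 p4 0 0 1 p8 1 1 0 0 0 1 0
p1 (pos 1,3,5,7,9,11,13,15): XOR of data positions = 1⊕0⊕1⊕1⊕0⊕0⊕0 = 1
p2 (pos 2,3,6,7,10,11,14,15): XOR of data positions = 1⊕0⊕1⊕1⊕0⊕1⊕0 = 0
p4 (pos 4,5,6,7,12,13,14,15): XOR of data positions = 0⊕0⊕1⊕0⊕0⊕1⊕0 = 0
p8 (pos 8,9,10,11,12,13,14,15): XOR of data positions = 1⊕1⊕0⊕0⊕0⊕1⊕0 = 1
Codeword: 101000111100010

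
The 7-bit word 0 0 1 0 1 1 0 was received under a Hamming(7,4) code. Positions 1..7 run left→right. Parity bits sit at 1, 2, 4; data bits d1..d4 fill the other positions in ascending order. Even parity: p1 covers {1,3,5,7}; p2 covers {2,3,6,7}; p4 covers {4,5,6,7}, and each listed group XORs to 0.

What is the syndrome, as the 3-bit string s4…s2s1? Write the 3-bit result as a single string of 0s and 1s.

s1 (pos 1,3,5,7): 0⊕1⊕1⊕0 = 0
s2 (pos 2,3,6,7): 0⊕1⊕1⊕0 = 0
s4 (pos 4,5,6,7): 0⊕1⊕1⊕0 = 0
Syndrome s4…s1 = 000 → no error.

000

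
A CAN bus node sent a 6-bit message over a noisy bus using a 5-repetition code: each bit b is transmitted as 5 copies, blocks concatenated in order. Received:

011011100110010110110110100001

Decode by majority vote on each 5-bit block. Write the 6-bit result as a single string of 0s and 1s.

110110

Block 1 (01101): 3 ones → 1
Block 2 (11001): 3 ones → 1
Block 3 (10010): 2 ones → 0
Block 4 (11011): 4 ones → 1
Block 5 (01101): 3 ones → 1
Block 6 (00001): 1 one → 0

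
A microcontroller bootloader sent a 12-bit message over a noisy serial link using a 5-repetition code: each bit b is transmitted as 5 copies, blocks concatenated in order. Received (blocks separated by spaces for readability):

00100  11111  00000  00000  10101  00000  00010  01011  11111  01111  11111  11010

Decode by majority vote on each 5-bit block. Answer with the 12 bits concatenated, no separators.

010010011111

Block 1 (00100): 1 one → 0
Block 2 (11111): 5 ones → 1
Block 3 (00000): 0 ones → 0
Block 4 (00000): 0 ones → 0
Block 5 (10101): 3 ones → 1
Block 6 (00000): 0 ones → 0
Block 7 (00010): 1 one → 0
Block 8 (01011): 3 ones → 1
Block 9 (11111): 5 ones → 1
Block 10 (01111): 4 ones → 1
Block 11 (11111): 5 ones → 1
Block 12 (11010): 3 ones → 1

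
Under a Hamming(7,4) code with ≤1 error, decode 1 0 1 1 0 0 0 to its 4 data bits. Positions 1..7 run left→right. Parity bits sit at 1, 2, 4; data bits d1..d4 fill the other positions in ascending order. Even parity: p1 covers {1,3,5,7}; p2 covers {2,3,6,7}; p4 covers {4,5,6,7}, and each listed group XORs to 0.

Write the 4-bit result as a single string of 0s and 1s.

1010

s1 (pos 1,3,5,7): 1⊕1⊕0⊕0 = 0
s2 (pos 2,3,6,7): 0⊕1⊕0⊕0 = 1
s4 (pos 4,5,6,7): 1⊕0⊕0⊕0 = 1
Syndrome s4…s1 = 110 → error at position 6.
Flip position 6: 1011000 → 1011010
Read data bits from positions 3,5,6,7: 1010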